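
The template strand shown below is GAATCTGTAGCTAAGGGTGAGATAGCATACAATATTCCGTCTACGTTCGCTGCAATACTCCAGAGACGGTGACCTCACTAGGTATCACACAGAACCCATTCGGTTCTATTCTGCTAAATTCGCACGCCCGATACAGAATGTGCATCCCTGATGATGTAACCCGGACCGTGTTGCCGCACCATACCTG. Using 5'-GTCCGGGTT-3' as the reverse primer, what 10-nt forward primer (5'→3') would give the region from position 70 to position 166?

The reverse primer's reverse complement AACCCGGAC matches the template at positions 158–166; the product starts at position 70.
The forward primer is identical to the top strand over positions 70–79: TGACCTCACT.

5'-TGACCTCACT-3'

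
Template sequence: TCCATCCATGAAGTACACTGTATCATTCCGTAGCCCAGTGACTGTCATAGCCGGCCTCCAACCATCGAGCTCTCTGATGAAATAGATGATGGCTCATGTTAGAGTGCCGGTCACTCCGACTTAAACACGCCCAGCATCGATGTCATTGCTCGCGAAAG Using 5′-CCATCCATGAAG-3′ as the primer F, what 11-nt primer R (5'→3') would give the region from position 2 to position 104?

5'-CTCTAACATGA-3'

The product's 3' end on the top strand is position 104.
The reverse primer anneals to the top strand over positions 94–104, i.e. to TCATGTTAGAG.
Its sequence written 5'→3' is the reverse complement: CTCTAACATGA.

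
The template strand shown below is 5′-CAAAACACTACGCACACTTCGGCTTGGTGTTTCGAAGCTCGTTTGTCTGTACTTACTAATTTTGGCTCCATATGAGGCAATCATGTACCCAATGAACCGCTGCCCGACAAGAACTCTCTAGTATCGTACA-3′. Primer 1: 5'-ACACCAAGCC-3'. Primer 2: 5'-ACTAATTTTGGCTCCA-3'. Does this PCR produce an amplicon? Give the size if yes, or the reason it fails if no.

No product — the primers' 3' ends point away from each other.

Primer 1 (ACACCAAGCC) has reverse complement GGCTTGGTGT, which matches the top strand at positions 21–30; primer 1 anneals to the top strand there with its 3' end pointing upstream toward position 21.
Primer 2 (ACTAATTTTGGCTCCA) matches the top strand directly at positions 55–70; it anneals to the bottom strand with its 3' end pointing downstream toward position 70.
The 3' ends diverge (primer 1 extends toward position 1, primer 2 toward position 130), so the primers never converge on a shared product.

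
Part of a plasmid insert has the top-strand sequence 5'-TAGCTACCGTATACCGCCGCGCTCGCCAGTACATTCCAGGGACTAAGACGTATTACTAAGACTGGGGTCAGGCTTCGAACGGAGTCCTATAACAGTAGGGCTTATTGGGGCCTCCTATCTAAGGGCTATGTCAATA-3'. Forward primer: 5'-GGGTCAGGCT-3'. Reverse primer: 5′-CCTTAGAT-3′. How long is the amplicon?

Forward primer GGGTCAGGCT is found on the top strand at positions 65–74.
Reverse complement of the reverse primer: ATCTAAGG. This occurs on the top strand at positions 117–124.
The product runs from position 65 to position 124, so its length is 124 − 65 + 1 = 60 bp.

60 bp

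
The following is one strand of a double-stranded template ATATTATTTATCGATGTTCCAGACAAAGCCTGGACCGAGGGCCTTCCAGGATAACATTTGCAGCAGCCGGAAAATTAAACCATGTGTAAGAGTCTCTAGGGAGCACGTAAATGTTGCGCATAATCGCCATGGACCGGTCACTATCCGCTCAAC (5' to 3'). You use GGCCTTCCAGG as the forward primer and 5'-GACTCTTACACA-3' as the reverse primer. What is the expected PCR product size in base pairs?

55 bp

Scanning the template, GGCCTTCCAGG occurs at positions 40–50; this primer anneals to the bottom strand there with its 3' end pointing downstream.
The reverse primer's reverse complement is TGTGTAAGAGTC, which matches the template at positions 83–94.
The product runs from position 40 to position 94, so its length is 94 − 40 + 1 = 55 bp.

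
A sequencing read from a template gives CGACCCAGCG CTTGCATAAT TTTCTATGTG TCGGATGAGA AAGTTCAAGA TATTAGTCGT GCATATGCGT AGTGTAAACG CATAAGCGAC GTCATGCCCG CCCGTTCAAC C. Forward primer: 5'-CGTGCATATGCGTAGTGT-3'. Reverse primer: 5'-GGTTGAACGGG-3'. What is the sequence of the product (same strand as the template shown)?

Scanning the template, CGTGCATATGCGTAGTGT occurs at positions 58–75; this primer anneals to the bottom strand there with its 3' end pointing downstream.
Taking the reverse complement of GGTTGAACGGG gives CCCGTTCAACC, found at positions 101–111 on the template; the primer anneals here to the top strand with its 3' end pointing upstream.
The product is the template from position 58 through 111 (54 bp).

5'-CGTGCATATGCGTAGTGTAAACGCATAAGCGACGTCATGCCCGCCCGTTCAACC-3'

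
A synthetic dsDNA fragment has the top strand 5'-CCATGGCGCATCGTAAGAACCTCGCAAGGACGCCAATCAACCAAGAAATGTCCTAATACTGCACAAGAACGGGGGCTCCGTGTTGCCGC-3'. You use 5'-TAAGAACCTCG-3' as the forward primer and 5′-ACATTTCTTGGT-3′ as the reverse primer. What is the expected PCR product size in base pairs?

Forward primer TAAGAACCTCG is found on the top strand at positions 14–24.
Taking the reverse complement of ACATTTCTTGGT gives ACCAAGAAATGT, found at positions 40–51 on the template; the primer anneals here to the top strand with its 3' end pointing upstream.
Product length = (reverse-primer end) − (forward-primer start) + 1 = 51 − 14 + 1 = 38 bp.

38 bp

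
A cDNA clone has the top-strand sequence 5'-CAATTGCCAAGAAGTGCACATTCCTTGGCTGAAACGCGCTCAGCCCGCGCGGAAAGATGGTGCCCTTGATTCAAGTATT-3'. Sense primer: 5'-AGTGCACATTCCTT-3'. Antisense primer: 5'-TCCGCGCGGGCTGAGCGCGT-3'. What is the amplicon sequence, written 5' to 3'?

5'-AGTGCACATTCCTTGGCTGAAACGCGCTCAGCCCGCGCGGA-3'

Scanning the template, AGTGCACATTCCTT occurs at positions 13–26; this primer anneals to the bottom strand there with its 3' end pointing downstream.
Taking the reverse complement of TCCGCGCGGGCTGAGCGCGT gives ACGCGCTCAGCCCGCGCGGA, found at positions 34–53 on the template; the primer anneals here to the top strand with its 3' end pointing upstream.
The product is the template from position 13 through 53 (41 bp).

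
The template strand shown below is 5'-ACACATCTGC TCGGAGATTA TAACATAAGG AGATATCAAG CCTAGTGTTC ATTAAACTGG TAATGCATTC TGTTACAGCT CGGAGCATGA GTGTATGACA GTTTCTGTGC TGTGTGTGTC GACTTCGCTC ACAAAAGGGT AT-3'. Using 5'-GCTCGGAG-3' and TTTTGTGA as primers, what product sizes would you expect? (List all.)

128 bp, 59 bp

The forward primer GCTCGGAG matches the top strand at positions 9–16, 78–85.
The reverse primer's reverse complement is TCACAAAA, matching at positions 129–136.
Each forward site pairs with the reverse site to give a product ending at position 136: sizes 128, 59 bp.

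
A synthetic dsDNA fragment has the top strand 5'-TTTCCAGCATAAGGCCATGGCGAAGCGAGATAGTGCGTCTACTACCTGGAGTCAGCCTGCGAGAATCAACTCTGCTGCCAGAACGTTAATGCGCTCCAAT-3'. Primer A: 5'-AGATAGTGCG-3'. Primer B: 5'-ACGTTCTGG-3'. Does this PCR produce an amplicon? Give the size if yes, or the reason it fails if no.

Yes — a 59 bp product.

Primer A (AGATAGTGCG) matches the top strand at positions 28–37; it acts as a forward primer.
Primer B's reverse complement is CCAGAACGT, matching the top strand at positions 78–86; it acts as a reverse primer.
The 3' ends face each other across positions 28–86, giving a 59 bp product.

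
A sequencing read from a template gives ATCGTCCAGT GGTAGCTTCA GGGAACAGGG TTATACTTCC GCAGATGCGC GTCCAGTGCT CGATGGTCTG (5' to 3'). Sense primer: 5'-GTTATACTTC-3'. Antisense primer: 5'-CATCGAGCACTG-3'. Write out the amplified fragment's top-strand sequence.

5'-GTTATACTTCCGCAGATGCGCGTCCAGTGCTCGATG-3'

Forward primer GTTATACTTC is found on the top strand at positions 30–39.
Taking the reverse complement of CATCGAGCACTG gives CAGTGCTCGATG, found at positions 54–65 on the template; the primer anneals here to the top strand with its 3' end pointing upstream.
The product is the template from position 30 through 65 (36 bp).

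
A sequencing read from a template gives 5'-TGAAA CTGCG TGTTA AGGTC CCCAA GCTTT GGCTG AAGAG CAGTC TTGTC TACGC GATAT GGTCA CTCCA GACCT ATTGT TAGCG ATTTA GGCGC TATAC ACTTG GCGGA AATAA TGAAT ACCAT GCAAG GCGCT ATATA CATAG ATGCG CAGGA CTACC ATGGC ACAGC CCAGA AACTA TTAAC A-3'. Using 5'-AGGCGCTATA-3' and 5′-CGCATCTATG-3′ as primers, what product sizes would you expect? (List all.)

61 bp, 22 bp

The forward primer AGGCGCTATA matches the top strand at positions 90–99, 129–138.
The reverse primer's reverse complement is CATAGATGCG, matching at positions 141–150.
Each forward site pairs with the reverse site to give a product ending at position 150: sizes 61, 22 bp.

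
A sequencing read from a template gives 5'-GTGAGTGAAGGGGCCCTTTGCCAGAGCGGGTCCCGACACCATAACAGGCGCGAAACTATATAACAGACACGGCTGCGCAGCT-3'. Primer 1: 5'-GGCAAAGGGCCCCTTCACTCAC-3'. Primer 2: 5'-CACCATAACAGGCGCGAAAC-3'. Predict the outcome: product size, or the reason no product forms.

No product — the primers' 3' ends point away from each other.

Primer 1 (GGCAAAGGGCCCCTTCACTCAC) has reverse complement GTGAGTGAAGGGGCCCTTTGCC, which matches the top strand at positions 1–22; primer 1 anneals to the top strand there with its 3' end pointing upstream toward position 1.
Primer 2 (CACCATAACAGGCGCGAAAC) matches the top strand directly at positions 37–56; it anneals to the bottom strand with its 3' end pointing downstream toward position 56.
The 3' ends diverge (primer 1 extends toward position 1, primer 2 toward position 82), so the primers never converge on a shared product.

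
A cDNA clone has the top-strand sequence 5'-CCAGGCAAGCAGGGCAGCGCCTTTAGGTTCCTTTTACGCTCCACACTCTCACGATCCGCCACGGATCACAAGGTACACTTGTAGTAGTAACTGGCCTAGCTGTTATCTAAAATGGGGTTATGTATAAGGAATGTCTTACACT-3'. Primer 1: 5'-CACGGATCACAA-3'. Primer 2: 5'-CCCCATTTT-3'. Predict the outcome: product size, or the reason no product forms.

Yes — a 58 bp product.

Primer 1 (CACGGATCACAA) matches the top strand at positions 60–71; it acts as a forward primer.
Primer 2's reverse complement is AAAATGGGG, matching the top strand at positions 109–117; it acts as a reverse primer.
The 3' ends face each other across positions 60–117, giving a 58 bp product.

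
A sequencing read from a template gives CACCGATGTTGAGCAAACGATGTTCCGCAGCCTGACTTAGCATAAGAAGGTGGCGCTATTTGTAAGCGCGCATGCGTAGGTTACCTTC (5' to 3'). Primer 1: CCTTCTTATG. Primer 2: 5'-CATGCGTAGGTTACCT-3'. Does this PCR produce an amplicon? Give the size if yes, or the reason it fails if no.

Primer 1 (CCTTCTTATG) has reverse complement CATAAGAAGG, which matches the top strand at positions 41–50; primer 1 anneals to the top strand there with its 3' end pointing upstream toward position 41.
Primer 2 (CATGCGTAGGTTACCT) matches the top strand directly at positions 71–86; it anneals to the bottom strand with its 3' end pointing downstream toward position 86.
The 3' ends diverge (primer 1 extends toward position 1, primer 2 toward position 88), so the primers never converge on a shared product.

No product — the primers' 3' ends point away from each other.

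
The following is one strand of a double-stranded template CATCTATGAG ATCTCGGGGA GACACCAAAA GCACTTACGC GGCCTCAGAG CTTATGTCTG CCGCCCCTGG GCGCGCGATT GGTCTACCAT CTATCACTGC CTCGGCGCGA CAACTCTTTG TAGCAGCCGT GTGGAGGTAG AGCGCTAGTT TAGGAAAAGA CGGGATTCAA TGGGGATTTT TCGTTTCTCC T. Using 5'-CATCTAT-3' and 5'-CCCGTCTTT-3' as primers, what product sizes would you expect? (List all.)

164 bp, 77 bp

The forward primer CATCTAT matches the top strand at positions 1–7, 88–94.
The reverse primer's reverse complement is AAAGACGGG, matching at positions 156–164.
Each forward site pairs with the reverse site to give a product ending at position 164: sizes 164, 77 bp.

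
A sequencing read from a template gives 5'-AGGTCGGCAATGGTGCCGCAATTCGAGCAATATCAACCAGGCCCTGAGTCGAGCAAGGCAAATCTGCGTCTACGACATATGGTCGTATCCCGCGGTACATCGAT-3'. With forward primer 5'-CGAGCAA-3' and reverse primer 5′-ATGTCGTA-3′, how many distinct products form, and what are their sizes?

The forward primer CGAGCAA matches the top strand at positions 24–30, 50–56.
The reverse primer's reverse complement is TACGACAT, matching at positions 71–78.
Each forward site pairs with the reverse site to give a product ending at position 78: sizes 55, 29 bp.

Two products: 55 bp, 29 bp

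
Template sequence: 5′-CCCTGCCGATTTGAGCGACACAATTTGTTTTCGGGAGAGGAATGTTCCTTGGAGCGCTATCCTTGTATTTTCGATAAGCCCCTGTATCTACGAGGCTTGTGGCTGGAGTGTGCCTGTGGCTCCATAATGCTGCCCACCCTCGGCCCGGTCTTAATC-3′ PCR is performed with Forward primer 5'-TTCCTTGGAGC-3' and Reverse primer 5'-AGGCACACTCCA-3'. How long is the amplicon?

71 bp

Forward primer TTCCTTGGAGC is found on the top strand at positions 45–55.
Reverse complement of the reverse primer: TGGAGTGTGCCT. This occurs on the top strand at positions 104–115.
Product length = (reverse-primer end) − (forward-primer start) + 1 = 115 − 45 + 1 = 71 bp.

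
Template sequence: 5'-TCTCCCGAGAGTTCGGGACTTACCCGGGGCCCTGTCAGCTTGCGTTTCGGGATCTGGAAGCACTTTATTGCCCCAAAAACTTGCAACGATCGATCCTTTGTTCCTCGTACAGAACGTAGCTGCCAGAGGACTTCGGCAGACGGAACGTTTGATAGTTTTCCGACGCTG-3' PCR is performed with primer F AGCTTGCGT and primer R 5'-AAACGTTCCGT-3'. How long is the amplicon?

The forward primer matches the template at positions 37–45.
Taking the reverse complement of AAACGTTCCGT gives ACGGAACGTTT, found at positions 140–150 on the template; the primer anneals here to the top strand with its 3' end pointing upstream.
The product runs from position 37 to position 150, so its length is 150 − 37 + 1 = 114 bp.

114 bp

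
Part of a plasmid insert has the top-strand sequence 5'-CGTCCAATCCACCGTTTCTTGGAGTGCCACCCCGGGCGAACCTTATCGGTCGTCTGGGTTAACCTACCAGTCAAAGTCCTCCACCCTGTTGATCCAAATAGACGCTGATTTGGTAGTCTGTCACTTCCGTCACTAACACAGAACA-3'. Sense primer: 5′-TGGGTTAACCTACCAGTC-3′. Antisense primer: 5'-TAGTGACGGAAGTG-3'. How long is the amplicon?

Scanning the template, TGGGTTAACCTACCAGTC occurs at positions 55–72; this primer anneals to the bottom strand there with its 3' end pointing downstream.
The reverse primer's reverse complement is CACTTCCGTCACTA, which matches the template at positions 122–135.
Product length = (reverse-primer end) − (forward-primer start) + 1 = 135 − 55 + 1 = 81 bp.

81 bp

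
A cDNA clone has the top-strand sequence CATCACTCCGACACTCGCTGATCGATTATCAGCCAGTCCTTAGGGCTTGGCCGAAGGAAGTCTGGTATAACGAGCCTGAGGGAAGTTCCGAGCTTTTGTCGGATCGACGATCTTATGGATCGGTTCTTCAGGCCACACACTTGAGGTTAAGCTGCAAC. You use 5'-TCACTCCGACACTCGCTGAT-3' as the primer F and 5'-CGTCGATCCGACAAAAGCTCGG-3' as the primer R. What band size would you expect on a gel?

The forward primer matches the template at positions 3–22.
Taking the reverse complement of CGTCGATCCGACAAAAGCTCGG gives CCGAGCTTTTGTCGGATCGACG, found at positions 88–109 on the template; the primer anneals here to the top strand with its 3' end pointing upstream.
Amplicon spans positions 3–109: 107 bp.

107 bp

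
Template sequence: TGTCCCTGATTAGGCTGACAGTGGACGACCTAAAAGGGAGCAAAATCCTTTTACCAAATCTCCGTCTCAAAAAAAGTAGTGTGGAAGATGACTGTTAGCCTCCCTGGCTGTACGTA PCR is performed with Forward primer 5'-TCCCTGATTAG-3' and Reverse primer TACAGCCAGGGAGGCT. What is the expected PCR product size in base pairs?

The forward primer matches the template at positions 3–13.
The reverse primer's reverse complement is AGCCTCCCTGGCTGTA, which matches the template at positions 97–112.
The product runs from position 3 to position 112, so its length is 112 − 3 + 1 = 110 bp.

110 bp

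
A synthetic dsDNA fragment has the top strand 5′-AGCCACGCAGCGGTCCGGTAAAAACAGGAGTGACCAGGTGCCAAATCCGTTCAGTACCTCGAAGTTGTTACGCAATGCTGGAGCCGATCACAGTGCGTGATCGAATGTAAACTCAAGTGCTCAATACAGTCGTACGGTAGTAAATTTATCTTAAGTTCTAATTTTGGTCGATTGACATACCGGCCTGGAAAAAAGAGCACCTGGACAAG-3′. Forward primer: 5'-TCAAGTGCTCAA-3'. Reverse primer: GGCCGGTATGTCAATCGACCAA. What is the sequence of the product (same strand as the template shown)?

5'-TCAAGTGCTCAATACAGTCGTACGGTAGTAAATTTATCTTAAGTTCTAATTTTGGTCGATTGACATACCGGCC-3'

Forward primer TCAAGTGCTCAA is found on the top strand at positions 113–124.
Taking the reverse complement of GGCCGGTATGTCAATCGACCAA gives TTGGTCGATTGACATACCGGCC, found at positions 164–185 on the template; the primer anneals here to the top strand with its 3' end pointing upstream.
The product is the template from position 113 through 185 (73 bp).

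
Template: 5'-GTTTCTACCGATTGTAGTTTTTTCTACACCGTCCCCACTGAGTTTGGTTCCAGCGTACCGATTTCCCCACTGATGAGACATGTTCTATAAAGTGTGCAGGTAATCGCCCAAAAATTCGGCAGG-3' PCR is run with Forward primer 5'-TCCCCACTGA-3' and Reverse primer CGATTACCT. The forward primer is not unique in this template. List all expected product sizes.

75 bp, 43 bp

The forward primer TCCCCACTGA matches the top strand at positions 32–41, 64–73.
The reverse primer's reverse complement is AGGTAATCG, matching at positions 98–106.
Each forward site pairs with the reverse site to give a product ending at position 106: sizes 75, 43 bp.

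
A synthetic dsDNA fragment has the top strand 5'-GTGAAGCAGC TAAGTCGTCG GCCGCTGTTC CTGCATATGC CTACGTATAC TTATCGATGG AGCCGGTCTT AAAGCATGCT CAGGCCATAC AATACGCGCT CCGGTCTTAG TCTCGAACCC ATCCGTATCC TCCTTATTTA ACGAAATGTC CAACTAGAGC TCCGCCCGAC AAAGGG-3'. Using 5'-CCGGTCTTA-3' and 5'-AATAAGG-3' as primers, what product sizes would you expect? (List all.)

76 bp, 38 bp

The forward primer CCGGTCTTA matches the top strand at positions 63–71, 101–109.
The reverse primer's reverse complement is CCTTATT, matching at positions 132–138.
Each forward site pairs with the reverse site to give a product ending at position 138: sizes 76, 38 bp.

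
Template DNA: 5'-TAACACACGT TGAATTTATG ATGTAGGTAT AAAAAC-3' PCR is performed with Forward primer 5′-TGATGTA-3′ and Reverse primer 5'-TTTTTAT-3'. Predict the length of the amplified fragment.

17 bp

Forward primer TGATGTA is found on the top strand at positions 19–25.
Reverse complement of the reverse primer: ATAAAAA. This occurs on the top strand at positions 29–35.
The product runs from position 19 to position 35, so its length is 35 − 19 + 1 = 17 bp.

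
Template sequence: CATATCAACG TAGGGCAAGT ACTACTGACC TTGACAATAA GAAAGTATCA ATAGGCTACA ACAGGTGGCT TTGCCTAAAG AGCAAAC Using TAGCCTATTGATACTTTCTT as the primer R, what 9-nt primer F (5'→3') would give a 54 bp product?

5'-TCAACGTAG-3'

The reverse primer's reverse complement AAGAAAGTATCAATAGGCTA matches the template at positions 39–58, so the product ends at position 58.
A 54 bp product then starts at position 58 − 54 + 1 = 5.
The forward primer is identical to the top strand there: TCAACGTAG.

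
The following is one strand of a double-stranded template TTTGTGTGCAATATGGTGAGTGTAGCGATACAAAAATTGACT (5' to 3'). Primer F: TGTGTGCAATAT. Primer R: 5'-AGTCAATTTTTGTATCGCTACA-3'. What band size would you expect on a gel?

Forward primer TGTGTGCAATAT is found on the top strand at positions 3–14.
The reverse primer's reverse complement is TGTAGCGATACAAAAATTGACT, which matches the template at positions 21–42.
Product length = (reverse-primer end) − (forward-primer start) + 1 = 42 − 3 + 1 = 40 bp.

40 bp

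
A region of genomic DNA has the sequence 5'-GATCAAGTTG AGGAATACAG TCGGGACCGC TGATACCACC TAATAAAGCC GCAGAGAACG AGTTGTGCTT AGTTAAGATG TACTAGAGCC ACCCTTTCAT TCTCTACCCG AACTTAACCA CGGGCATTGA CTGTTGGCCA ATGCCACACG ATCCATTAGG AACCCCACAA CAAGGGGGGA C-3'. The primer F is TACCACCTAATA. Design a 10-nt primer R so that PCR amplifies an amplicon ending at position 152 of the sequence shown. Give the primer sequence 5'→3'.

5'-ATCGTGTGGC-3'

The forward primer binds at positions 34–45; the product's 3' end on the top strand is position 152.
The reverse primer anneals to the top strand over positions 143–152, i.e. to GCCACACGAT.
Its sequence written 5'→3' is the reverse complement: ATCGTGTGGC.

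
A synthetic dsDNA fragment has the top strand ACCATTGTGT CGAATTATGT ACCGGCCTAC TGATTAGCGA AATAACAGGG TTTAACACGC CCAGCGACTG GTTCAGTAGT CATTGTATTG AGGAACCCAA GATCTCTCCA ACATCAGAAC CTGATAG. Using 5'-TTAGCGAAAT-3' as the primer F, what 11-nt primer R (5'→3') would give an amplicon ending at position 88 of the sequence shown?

The forward primer binds at positions 34–43; the product's 3' end on the top strand is position 88.
The reverse primer anneals to the top strand over positions 78–88, i.e. to AGTCATTGTAT.
Its sequence written 5'→3' is the reverse complement: ATACAATGACT.

5'-ATACAATGACT-3'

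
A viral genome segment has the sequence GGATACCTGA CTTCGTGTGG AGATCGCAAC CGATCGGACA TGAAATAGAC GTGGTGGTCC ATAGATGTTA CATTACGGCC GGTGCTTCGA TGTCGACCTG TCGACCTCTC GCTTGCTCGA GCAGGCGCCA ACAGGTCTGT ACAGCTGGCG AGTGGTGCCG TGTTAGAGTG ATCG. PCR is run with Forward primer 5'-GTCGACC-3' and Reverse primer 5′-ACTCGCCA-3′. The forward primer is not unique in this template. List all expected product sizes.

The forward primer GTCGACC matches the top strand at positions 92–98, 100–106.
The reverse primer's reverse complement is TGGCGAGT, matching at positions 146–153.
Each forward site pairs with the reverse site to give a product ending at position 153: sizes 62, 54 bp.

62 bp, 54 bp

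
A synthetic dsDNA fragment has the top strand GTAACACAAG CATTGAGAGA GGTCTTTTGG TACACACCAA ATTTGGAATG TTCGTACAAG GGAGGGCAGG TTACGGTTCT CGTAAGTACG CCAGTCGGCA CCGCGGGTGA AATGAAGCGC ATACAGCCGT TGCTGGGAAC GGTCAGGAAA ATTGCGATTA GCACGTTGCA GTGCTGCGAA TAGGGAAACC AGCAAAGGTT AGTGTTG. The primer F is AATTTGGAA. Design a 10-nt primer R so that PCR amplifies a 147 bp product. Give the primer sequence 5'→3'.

The forward primer binds at positions 40–48, so a 147 bp product ends at position 40 + 147 − 1 = 186.
The reverse primer anneals to the top strand over positions 177–186, i.e. to CGAATAGGGA.
Its sequence written 5'→3' is the reverse complement: TCCCTATTCG.

5'-TCCCTATTCG-3'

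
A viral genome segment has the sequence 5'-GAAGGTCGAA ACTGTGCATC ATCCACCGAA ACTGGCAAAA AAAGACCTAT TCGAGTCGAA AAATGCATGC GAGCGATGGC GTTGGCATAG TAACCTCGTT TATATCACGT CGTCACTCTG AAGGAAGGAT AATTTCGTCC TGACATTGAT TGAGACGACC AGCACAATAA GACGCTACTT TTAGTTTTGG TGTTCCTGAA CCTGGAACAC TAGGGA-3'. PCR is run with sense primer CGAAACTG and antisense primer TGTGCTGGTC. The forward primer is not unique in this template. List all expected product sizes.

160 bp, 140 bp

The forward primer CGAAACTG matches the top strand at positions 7–14, 27–34.
The reverse primer's reverse complement is GACCAGCACA, matching at positions 157–166.
Each forward site pairs with the reverse site to give a product ending at position 166: sizes 160, 140 bp.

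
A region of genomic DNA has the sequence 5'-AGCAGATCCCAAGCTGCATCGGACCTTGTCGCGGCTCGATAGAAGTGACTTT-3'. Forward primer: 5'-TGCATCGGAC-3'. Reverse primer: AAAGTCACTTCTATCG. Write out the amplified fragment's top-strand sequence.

5'-TGCATCGGACCTTGTCGCGGCTCGATAGAAGTGACTTT-3'

Forward primer TGCATCGGAC is found on the top strand at positions 15–24.
Taking the reverse complement of AAAGTCACTTCTATCG gives CGATAGAAGTGACTTT, found at positions 37–52 on the template; the primer anneals here to the top strand with its 3' end pointing upstream.
The product is the template from position 15 through 52 (38 bp).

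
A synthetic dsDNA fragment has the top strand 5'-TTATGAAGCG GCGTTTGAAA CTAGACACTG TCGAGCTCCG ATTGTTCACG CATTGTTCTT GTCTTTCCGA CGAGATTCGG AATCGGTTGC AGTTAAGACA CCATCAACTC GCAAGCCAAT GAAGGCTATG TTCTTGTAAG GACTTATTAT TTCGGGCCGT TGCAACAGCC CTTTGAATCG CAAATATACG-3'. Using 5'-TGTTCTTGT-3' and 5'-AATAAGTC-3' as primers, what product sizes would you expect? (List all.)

95 bp, 20 bp

The forward primer TGTTCTTGT matches the top strand at positions 54–62, 129–137.
The reverse primer's reverse complement is GACTTATT, matching at positions 141–148.
Each forward site pairs with the reverse site to give a product ending at position 148: sizes 95, 20 bp.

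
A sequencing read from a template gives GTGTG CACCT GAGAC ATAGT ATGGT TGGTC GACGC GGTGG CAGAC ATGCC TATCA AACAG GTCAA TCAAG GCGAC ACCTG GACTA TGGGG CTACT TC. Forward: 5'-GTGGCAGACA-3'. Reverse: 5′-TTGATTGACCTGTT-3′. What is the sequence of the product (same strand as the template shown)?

5'-GTGGCAGACATGCCTATCAAACAGGTCAATCAA-3'

Forward primer GTGGCAGACA is found on the top strand at positions 37–46.
The reverse primer's reverse complement is AACAGGTCAATCAA, which matches the template at positions 56–69.
The product is the template from position 37 through 69 (33 bp).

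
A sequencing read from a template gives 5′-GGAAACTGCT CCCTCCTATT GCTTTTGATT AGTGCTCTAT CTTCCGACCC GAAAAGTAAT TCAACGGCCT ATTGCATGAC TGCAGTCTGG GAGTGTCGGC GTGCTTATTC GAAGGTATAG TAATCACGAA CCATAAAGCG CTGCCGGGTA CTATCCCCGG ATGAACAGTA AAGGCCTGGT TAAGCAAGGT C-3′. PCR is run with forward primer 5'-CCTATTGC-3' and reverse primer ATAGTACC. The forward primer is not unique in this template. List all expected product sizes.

140 bp, 87 bp

The forward primer CCTATTGC matches the top strand at positions 15–22, 68–75.
The reverse primer's reverse complement is GGTACTAT, matching at positions 147–154.
Each forward site pairs with the reverse site to give a product ending at position 154: sizes 140, 87 bp.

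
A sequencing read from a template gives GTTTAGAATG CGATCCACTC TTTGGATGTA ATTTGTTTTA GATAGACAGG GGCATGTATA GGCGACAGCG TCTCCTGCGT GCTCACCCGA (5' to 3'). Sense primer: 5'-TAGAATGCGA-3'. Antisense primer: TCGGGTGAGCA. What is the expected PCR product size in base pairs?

87 bp

Forward primer TAGAATGCGA is found on the top strand at positions 4–13.
The reverse primer's reverse complement is TGCTCACCCGA, which matches the template at positions 80–90.
The product runs from position 4 to position 90, so its length is 90 − 4 + 1 = 87 bp.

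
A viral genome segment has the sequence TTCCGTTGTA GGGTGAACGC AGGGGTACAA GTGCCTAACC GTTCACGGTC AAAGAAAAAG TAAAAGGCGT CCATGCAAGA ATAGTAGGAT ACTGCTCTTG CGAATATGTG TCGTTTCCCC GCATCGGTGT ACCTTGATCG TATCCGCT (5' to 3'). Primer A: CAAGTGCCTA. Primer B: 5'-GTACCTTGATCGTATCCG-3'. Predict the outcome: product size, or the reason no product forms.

Primer A (CAAGTGCCTA) matches the top strand at positions 28–37 (3' end points downstream).
Primer B (GTACCTTGATCGTATCCG) also matches the top strand directly, at positions 129–146 — its reverse complement CGGATACGATCAAGGTAC is not present.
Both primers anneal to the bottom strand with 3' ends pointing the same way, so neither can prime synthesis back toward the other.

No product — both primers anneal to the same strand and extend in the same direction.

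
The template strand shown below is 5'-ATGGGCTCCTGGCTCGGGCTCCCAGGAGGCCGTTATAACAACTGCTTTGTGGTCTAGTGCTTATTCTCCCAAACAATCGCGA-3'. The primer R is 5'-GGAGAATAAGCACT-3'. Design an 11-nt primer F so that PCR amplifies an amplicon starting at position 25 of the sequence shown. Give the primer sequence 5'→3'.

The reverse primer's reverse complement AGTGCTTATTCTCC matches the template at positions 56–69; the product starts at position 25.
The forward primer is identical to the top strand over positions 25–35: GGAGGCCGTTA.

5'-GGAGGCCGTTA-3'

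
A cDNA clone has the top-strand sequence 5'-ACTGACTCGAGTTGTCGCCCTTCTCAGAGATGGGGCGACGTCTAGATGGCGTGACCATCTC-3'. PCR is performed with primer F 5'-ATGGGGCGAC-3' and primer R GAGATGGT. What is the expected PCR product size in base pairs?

Scanning the template, ATGGGGCGAC occurs at positions 30–39; this primer anneals to the bottom strand there with its 3' end pointing downstream.
The reverse primer's reverse complement is ACCATCTC, which matches the template at positions 54–61.
Amplicon spans positions 30–61: 32 bp.

32 bp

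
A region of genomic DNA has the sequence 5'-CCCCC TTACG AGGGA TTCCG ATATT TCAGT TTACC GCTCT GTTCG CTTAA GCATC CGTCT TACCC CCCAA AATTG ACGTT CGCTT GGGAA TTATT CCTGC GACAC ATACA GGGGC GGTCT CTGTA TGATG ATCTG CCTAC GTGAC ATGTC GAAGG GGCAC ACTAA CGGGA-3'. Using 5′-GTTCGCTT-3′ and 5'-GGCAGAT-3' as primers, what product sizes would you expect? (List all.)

The forward primer GTTCGCTT matches the top strand at positions 41–48, 78–85.
The reverse primer's reverse complement is ATCTGCC, matching at positions 131–137.
Each forward site pairs with the reverse site to give a product ending at position 137: sizes 97, 60 bp.

97 bp, 60 bp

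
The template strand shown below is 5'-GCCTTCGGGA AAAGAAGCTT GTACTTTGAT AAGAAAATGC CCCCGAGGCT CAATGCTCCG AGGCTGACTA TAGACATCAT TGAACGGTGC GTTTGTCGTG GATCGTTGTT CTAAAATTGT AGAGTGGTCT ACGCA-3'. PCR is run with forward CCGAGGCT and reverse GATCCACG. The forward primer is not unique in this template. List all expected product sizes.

62 bp, 47 bp

The forward primer CCGAGGCT matches the top strand at positions 43–50, 58–65.
The reverse primer's reverse complement is CGTGGATC, matching at positions 97–104.
Each forward site pairs with the reverse site to give a product ending at position 104: sizes 62, 47 bp.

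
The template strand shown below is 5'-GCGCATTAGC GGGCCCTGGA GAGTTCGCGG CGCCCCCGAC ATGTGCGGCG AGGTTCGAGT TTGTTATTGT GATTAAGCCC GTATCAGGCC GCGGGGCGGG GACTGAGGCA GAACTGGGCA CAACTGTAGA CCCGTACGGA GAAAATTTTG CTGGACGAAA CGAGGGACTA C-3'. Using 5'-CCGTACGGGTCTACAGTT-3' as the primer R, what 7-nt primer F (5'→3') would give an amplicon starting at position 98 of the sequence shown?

The reverse primer's reverse complement AACTGTAGACCCGTACGG matches the template at positions 122–139; the product starts at position 98.
The forward primer is identical to the top strand over positions 98–104: GGGGACT.

5'-GGGGACT-3'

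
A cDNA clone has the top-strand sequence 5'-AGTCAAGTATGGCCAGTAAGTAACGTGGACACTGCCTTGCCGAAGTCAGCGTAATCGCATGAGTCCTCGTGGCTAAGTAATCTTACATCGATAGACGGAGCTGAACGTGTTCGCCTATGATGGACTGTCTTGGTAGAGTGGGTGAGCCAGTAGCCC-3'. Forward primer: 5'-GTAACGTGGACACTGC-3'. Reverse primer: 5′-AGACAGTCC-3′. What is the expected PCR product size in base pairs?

111 bp

Scanning the template, GTAACGTGGACACTGC occurs at positions 20–35; this primer anneals to the bottom strand there with its 3' end pointing downstream.
Taking the reverse complement of AGACAGTCC gives GGACTGTCT, found at positions 122–130 on the template; the primer anneals here to the top strand with its 3' end pointing upstream.
Amplicon spans positions 20–130: 111 bp.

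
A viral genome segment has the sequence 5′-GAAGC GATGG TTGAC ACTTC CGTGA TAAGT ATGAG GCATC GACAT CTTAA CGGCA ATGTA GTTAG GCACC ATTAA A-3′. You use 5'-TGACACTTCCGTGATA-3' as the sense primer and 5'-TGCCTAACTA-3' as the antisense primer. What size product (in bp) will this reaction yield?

57 bp

Scanning the template, TGACACTTCCGTGATA occurs at positions 12–27; this primer anneals to the bottom strand there with its 3' end pointing downstream.
Reverse complement of the reverse primer: TAGTTAGGCA. This occurs on the top strand at positions 59–68.
The product runs from position 12 to position 68, so its length is 68 − 12 + 1 = 57 bp.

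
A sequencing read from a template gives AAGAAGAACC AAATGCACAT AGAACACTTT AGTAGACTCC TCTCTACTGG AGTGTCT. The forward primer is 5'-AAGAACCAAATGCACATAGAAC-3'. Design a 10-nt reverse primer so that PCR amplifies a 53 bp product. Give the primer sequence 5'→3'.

5'-GACACTCCAG-3'

The forward primer binds at positions 4–25, so a 53 bp product ends at position 4 + 53 − 1 = 56.
The reverse primer anneals to the top strand over positions 47–56, i.e. to CTGGAGTGTC.
Its sequence written 5'→3' is the reverse complement: GACACTCCAG.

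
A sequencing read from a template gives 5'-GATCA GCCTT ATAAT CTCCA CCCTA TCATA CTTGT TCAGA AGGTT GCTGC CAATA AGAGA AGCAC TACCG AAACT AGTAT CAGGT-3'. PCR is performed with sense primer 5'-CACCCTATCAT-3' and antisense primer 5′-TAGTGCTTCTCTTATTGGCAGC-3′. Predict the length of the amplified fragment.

49 bp

Forward primer CACCCTATCAT is found on the top strand at positions 19–29.
Reverse complement of the reverse primer: GCTGCCAATAAGAGAAGCACTA. This occurs on the top strand at positions 46–67.
The product runs from position 19 to position 67, so its length is 67 − 19 + 1 = 49 bp.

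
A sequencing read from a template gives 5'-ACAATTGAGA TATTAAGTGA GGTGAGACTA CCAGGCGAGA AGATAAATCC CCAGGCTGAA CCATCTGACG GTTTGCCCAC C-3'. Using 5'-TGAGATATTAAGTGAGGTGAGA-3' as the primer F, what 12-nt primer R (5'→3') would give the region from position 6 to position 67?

5'-CAGATGGTTCAG-3'

The product's 3' end on the top strand is position 67.
The reverse primer anneals to the top strand over positions 56–67, i.e. to CTGAACCATCTG.
Its sequence written 5'→3' is the reverse complement: CAGATGGTTCAG.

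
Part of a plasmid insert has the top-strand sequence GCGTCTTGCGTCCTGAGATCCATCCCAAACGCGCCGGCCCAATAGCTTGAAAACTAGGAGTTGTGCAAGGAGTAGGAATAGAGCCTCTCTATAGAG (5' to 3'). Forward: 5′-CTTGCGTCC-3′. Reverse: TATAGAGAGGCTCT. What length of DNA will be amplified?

89 bp

The forward primer matches the template at positions 5–13.
Taking the reverse complement of TATAGAGAGGCTCT gives AGAGCCTCTCTATA, found at positions 80–93 on the template; the primer anneals here to the top strand with its 3' end pointing upstream.
Amplicon spans positions 5–93: 89 bp.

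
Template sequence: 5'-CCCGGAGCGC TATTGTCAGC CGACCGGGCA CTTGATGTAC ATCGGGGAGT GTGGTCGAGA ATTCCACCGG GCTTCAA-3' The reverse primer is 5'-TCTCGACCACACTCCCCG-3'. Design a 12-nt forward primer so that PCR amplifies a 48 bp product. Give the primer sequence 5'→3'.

The reverse primer's reverse complement CGGGGAGTGTGGTCGAGA matches the template at positions 43–60, so the product ends at position 60.
A 48 bp product then starts at position 60 − 48 + 1 = 13.
The forward primer is identical to the top strand there: TTGTCAGCCGAC.

5'-TTGTCAGCCGAC-3'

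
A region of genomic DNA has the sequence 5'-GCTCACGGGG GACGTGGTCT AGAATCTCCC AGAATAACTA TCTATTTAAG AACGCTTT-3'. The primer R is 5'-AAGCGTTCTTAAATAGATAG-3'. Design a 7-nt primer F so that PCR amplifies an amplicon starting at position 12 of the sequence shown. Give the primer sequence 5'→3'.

5'-ACGTGGT-3'

The reverse primer's reverse complement CTATCTATTTAAGAACGCTT matches the template at positions 38–57; the product starts at position 12.
The forward primer is identical to the top strand over positions 12–18: ACGTGGT.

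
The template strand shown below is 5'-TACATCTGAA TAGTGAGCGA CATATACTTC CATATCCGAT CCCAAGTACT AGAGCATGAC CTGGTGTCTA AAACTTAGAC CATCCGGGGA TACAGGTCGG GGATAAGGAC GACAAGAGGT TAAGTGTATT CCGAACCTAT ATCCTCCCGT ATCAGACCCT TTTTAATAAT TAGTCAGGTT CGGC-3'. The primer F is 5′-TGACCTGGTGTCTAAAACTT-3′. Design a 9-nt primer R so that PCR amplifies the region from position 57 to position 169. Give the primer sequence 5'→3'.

The product's 3' end on the top strand is position 169.
The reverse primer anneals to the top strand over positions 161–169, i.e. to TTTTAATAA.
Its sequence written 5'→3' is the reverse complement: TTATTAAAA.

5'-TTATTAAAA-3'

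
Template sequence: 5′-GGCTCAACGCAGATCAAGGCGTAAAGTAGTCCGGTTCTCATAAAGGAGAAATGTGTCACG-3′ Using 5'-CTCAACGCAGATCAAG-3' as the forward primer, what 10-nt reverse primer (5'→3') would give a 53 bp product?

5'-CACATTTCTC-3'

The forward primer binds at positions 3–18, so a 53 bp product ends at position 3 + 53 − 1 = 55.
The reverse primer anneals to the top strand over positions 46–55, i.e. to GAGAAATGTG.
Its sequence written 5'→3' is the reverse complement: CACATTTCTC.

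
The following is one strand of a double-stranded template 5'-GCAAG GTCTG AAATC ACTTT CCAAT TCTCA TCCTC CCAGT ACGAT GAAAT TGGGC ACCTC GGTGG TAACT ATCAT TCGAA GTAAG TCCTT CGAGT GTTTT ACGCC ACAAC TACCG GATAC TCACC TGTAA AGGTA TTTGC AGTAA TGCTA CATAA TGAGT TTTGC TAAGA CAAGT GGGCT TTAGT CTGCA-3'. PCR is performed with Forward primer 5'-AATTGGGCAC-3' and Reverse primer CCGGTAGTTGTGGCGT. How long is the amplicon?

Forward primer AATTGGGCAC is found on the top strand at positions 48–57.
Taking the reverse complement of CCGGTAGTTGTGGCGT gives ACGCCACAACTACCGG, found at positions 101–116 on the template; the primer anneals here to the top strand with its 3' end pointing upstream.
Product length = (reverse-primer end) − (forward-primer start) + 1 = 116 − 48 + 1 = 69 bp.

69 bp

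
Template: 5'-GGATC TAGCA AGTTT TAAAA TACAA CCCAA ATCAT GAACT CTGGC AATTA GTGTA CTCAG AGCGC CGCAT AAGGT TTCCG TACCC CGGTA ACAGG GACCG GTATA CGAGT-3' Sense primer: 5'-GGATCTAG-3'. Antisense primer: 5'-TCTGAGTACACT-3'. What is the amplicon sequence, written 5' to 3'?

Forward primer GGATCTAG is found on the top strand at positions 1–8.
Taking the reverse complement of TCTGAGTACACT gives AGTGTACTCAGA, found at positions 50–61 on the template; the primer anneals here to the top strand with its 3' end pointing upstream.
The product is the template from position 1 through 61 (61 bp).

5'-GGATCTAGCAAGTTTTAAAATACAACCCAAATCATGAACTCTGGCAATTAGTGTACTCAGA-3'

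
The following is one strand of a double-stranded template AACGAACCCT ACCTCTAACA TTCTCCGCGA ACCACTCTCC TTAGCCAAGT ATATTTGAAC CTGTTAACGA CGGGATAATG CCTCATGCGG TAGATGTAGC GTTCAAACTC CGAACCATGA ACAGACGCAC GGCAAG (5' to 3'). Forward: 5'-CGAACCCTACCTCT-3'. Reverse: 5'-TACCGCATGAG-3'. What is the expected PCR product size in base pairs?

90 bp

The forward primer matches the template at positions 3–16.
Taking the reverse complement of TACCGCATGAG gives CTCATGCGGTA, found at positions 82–92 on the template; the primer anneals here to the top strand with its 3' end pointing upstream.
The product runs from position 3 to position 92, so its length is 92 − 3 + 1 = 90 bp.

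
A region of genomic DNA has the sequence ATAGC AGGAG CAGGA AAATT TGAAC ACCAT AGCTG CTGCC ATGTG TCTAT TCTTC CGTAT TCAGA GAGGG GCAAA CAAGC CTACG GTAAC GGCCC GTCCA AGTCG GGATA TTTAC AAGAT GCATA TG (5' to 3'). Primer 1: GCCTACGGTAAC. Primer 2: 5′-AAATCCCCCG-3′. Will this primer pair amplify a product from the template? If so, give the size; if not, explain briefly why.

No product — primer 2 has no binding site in the template.

Primer 2 (AAATCCCCCG) does not match the top strand, and its reverse complement CGGGGGATTT does not match either.
With no annealing site for primer 2, no amplification occurs.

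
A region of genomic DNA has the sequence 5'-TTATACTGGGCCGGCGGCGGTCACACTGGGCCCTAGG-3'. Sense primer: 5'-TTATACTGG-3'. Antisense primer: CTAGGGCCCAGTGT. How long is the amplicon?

36 bp

Forward primer TTATACTGG is found on the top strand at positions 1–9.
The reverse primer's reverse complement is ACACTGGGCCCTAG, which matches the template at positions 23–36.
Amplicon spans positions 1–36: 36 bp.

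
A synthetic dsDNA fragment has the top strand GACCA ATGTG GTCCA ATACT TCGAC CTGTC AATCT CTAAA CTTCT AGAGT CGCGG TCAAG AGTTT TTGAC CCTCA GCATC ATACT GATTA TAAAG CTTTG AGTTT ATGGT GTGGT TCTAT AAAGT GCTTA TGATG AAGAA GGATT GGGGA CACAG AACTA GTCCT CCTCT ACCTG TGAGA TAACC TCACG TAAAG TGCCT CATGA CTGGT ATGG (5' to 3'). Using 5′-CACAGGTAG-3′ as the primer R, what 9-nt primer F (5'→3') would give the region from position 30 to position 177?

5'-CAATCTCTA-3'

The reverse primer's reverse complement CTACCTGTG matches the template at positions 169–177; the product starts at position 30.
The forward primer is identical to the top strand over positions 30–38: CAATCTCTA.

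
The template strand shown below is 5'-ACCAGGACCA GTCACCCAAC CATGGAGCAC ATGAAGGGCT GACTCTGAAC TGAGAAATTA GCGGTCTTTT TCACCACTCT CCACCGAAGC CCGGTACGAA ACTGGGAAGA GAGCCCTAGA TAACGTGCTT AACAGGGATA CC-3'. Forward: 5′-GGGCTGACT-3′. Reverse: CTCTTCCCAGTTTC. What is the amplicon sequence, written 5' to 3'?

5'-GGGCTGACTCTGAACTGAGAAATTAGCGGTCTTTTTCACCACTCTCCACCGAAGCCCGGTACGAAACTGGGAAGAG-3'

Forward primer GGGCTGACT is found on the top strand at positions 36–44.
Reverse complement of the reverse primer: GAAACTGGGAAGAG. This occurs on the top strand at positions 98–111.
The product is the template from position 36 through 111 (76 bp).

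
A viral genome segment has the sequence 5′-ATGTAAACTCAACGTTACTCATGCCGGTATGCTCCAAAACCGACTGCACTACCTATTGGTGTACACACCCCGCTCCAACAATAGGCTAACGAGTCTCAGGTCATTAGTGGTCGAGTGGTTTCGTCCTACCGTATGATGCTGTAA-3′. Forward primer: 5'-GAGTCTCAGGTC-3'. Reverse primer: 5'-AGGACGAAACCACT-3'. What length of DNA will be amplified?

Forward primer GAGTCTCAGGTC is found on the top strand at positions 91–102.
Taking the reverse complement of AGGACGAAACCACT gives AGTGGTTTCGTCCT, found at positions 114–127 on the template; the primer anneals here to the top strand with its 3' end pointing upstream.
Product length = (reverse-primer end) − (forward-primer start) + 1 = 127 − 91 + 1 = 37 bp.

37 bp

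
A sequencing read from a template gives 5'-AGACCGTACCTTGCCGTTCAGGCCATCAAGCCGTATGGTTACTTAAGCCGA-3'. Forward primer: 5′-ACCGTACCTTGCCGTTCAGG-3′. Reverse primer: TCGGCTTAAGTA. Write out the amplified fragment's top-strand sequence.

5'-ACCGTACCTTGCCGTTCAGGCCATCAAGCCGTATGGTTACTTAAGCCGA-3'

Scanning the template, ACCGTACCTTGCCGTTCAGG occurs at positions 3–22; this primer anneals to the bottom strand there with its 3' end pointing downstream.
Taking the reverse complement of TCGGCTTAAGTA gives TACTTAAGCCGA, found at positions 40–51 on the template; the primer anneals here to the top strand with its 3' end pointing upstream.
The product is the template from position 3 through 51 (49 bp).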